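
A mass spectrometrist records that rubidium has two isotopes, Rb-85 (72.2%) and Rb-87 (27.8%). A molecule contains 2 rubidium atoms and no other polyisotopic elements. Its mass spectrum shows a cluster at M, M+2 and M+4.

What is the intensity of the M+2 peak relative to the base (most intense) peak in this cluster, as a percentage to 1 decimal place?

77.0%

Binomial terms of (0.722 + 0.278)^2: M 0.5213, M+2 0.4014, M+4 0.0773 → M is the base peak.
P(M) = C(2,0) × 0.722^2 × 0.278^0 = 1 × 0.521284 × 1.0000 = 0.521284 (base)
P(M+2) = C(2,1) × 0.722^1 × 0.278^1 = 2 × 0.7220 × 0.2780 = 0.401432
Relative intensity = 0.401432 / 0.521284 × 100 = 77.0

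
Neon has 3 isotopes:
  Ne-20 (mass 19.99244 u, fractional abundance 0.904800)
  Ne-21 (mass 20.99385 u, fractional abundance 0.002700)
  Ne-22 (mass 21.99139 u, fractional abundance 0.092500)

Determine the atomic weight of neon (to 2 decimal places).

20.18 u

Ar = Σ fᵢ·mᵢ = 0.904800 × 19.99244 + 0.002700 × 20.99385 + 0.092500 × 21.99139
= 18.089160 + 0.056683 + 2.034204 = 20.180047 u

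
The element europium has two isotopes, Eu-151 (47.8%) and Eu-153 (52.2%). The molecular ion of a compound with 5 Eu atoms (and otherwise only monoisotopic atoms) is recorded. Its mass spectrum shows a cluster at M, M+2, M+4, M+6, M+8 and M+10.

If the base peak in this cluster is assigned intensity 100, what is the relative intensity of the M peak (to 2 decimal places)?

7.68

Binomial terms of (0.478 + 0.522)^5: M 0.0250, M+2 0.1363, M+4 0.2976, M+6 0.3250, M+8 0.1775, M+10 0.0388 → M+6 is the base peak.
P(M+6) = C(5,3) × 0.478^2 × 0.522^3 = 10 × 0.228484 × 0.14223665 = 0.324988 (base)
P(M) = C(5,0) × 0.478^5 × 0.522^0 = 1 × 0.02495396 × 1.0000 = 0.024954
Relative intensity = 0.024954 / 0.324988 × 100 = 7.68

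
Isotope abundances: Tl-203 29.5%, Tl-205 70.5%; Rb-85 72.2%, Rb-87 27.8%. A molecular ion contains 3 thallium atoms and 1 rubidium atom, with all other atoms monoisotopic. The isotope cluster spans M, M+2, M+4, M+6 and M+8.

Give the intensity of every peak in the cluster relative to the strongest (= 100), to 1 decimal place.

Thallium pattern (n=3): 0.02567237 : 0.18405787 : 0.43986713 : 0.35040263
Rubidium pattern (n=1): 0.7220 : 0.2780
Convolve the two distributions (both contribute in 2-u steps):
  M: 0.02567237×0.7220 = 0.018535
  M+2: 0.02567237×0.2780 + 0.18405787×0.7220 = 0.140027
  M+4: 0.18405787×0.2780 + 0.43986713×0.7220 = 0.368752
  M+6: 0.43986713×0.2780 + 0.35040263×0.7220 = 0.375274
  M+8: 0.35040263×0.2780 = 0.097412
Scale to base peak (0.375274) = 100: 4.9 : 37.3 : 98.3 : 100.0 : 26.0

4.9 : 37.3 : 98.3 : 100.0 : 26.0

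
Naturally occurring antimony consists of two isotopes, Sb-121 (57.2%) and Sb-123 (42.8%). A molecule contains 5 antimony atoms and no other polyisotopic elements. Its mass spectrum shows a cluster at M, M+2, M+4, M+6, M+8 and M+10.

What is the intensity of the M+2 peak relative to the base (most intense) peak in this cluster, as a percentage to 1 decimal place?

(0.572 + 0.428)^5 gives M 0.0612, M+2 0.2291, M+4 0.3428, M+6 0.2565, M+8 0.0960, M+10 0.0144; the largest is M+4.
P(M+4) = C(5,2) × 0.572^3 × 0.428^2 = 10 × 0.18714925 × 0.183184 = 0.342827 (base)
P(M+2) = C(5,1) × 0.572^4 × 0.428^1 = 5 × 0.10704937 × 0.4280 = 0.229086
Relative intensity = 0.229086 / 0.342827 × 100 = 66.8

66.8%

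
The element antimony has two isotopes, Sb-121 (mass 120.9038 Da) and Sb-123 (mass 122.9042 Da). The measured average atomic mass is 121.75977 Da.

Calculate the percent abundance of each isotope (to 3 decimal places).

Let x be the fractional abundance of Sb-121; then Sb-123 has abundance 1 − x.
120.9038·x + 122.9042·(1 − x) = 121.75977
(120.9038 − 122.9042)·x = 121.75977 − 122.9042
x = -1.14443 / -2.0004 = 0.57210 → 57.210% Sb-121, 42.790% Sb-123.

Sb-121: 57.210%, Sb-123: 42.790%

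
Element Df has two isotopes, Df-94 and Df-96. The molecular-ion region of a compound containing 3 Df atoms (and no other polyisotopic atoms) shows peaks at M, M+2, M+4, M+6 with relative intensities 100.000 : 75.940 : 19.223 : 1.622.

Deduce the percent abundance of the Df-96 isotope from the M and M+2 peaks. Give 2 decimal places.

Let p = fractional abundance of Df-94. I(M+2)/I(M) = [C(3,1)·p^2·(1−p)] / p^3 = 3·(1−p)/p = 75.940/100.000 = 0.7594
(1−p)/p = 0.7594/3 = 0.2531  ⇒  p = 1/(1 + 0.2531) = 0.7980
Df-94: 79.80%, Df-96: 20.20%.

20.20%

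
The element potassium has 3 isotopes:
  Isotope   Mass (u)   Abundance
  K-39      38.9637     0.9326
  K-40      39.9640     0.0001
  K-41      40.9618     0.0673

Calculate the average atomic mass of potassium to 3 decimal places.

Weight each isotope mass by its fractional abundance: 0.9326 × 38.9637 + 0.0001 × 39.9640 + 0.0673 × 40.9618
= 36.33755 + 0.00400 + 2.75673 = 39.09828 u

39.098 u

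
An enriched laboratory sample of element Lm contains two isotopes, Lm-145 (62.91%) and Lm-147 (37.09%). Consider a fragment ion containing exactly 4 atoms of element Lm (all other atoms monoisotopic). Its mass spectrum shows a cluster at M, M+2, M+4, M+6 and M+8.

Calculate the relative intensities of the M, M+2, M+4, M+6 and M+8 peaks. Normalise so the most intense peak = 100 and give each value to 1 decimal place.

Expanding (0.6291 + 0.3709)^4:
P(M) = 0.6291^4 = 0.156631
P(M+2) = 4 × 0.6291^3 × 0.3709^1 = 0.369382
P(M+4) = 6 × 0.6291^2 × 0.3709^2 = 0.326666
P(M+6) = 4 × 0.6291^1 × 0.3709^3 = 0.128396
P(M+8) = 0.3709^4 = 0.018925
The M+2 peak is largest (0.369382); scaling to 100 gives 42.4 : 100.0 : 88.4 : 34.8 : 5.1.

42.4 : 100.0 : 88.4 : 34.8 : 5.1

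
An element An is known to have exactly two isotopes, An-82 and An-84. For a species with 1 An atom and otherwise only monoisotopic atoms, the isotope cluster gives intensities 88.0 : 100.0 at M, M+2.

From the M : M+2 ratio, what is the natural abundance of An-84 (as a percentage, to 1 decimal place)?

Write p for the An-82 fraction. I(M+2)/I(M) = [C(1,1)·p^0·(1−p)] / p^1 = 1·(1−p)/p = 100.0/88.0 = 1.1364
(1−p)/p = 1.1364/1 = 1.1364  ⇒  p = 1/(1 + 1.1364) = 0.4681
An-82: 46.8%, An-84: 53.2%.

53.2%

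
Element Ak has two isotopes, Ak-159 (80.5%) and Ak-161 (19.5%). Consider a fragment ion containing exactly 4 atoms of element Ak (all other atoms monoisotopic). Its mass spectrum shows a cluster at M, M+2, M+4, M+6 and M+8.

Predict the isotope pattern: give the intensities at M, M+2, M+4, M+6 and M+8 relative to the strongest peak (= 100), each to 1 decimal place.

The 4 Ak atoms are independent, so intensities follow the terms of (0.805 + 0.195)^4.
P(M) = 0.805^4 = 0.419936
P(M+2) = 4 × 0.805^3 × 0.195^1 = 0.406895
P(M+4) = 6 × 0.805^2 × 0.195^2 = 0.147847
P(M+6) = 4 × 0.805^1 × 0.195^3 = 0.023876
P(M+8) = 0.195^4 = 0.001446
The M peak is largest (0.419936); scaling to 100 gives 100.0 : 96.9 : 35.2 : 5.7 : 0.3.

100.0 : 96.9 : 35.2 : 5.7 : 0.3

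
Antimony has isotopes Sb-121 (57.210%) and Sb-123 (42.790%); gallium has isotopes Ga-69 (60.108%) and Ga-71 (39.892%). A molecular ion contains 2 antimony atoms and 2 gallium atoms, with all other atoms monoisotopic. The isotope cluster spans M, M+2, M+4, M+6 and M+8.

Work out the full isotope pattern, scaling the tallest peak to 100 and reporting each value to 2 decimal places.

Antimony pattern (n=2): 0.32729841 : 0.48960318 : 0.18309841
Gallium pattern (n=2): 0.36129717 : 0.47956567 : 0.15913717
Convolve the two distributions (both contribute in 2-u steps):
  M: 0.32729841×0.36129717 = 0.118252
  M+2: 0.32729841×0.47956567 + 0.48960318×0.36129717 = 0.333853
  M+4: 0.32729841×0.15913717 + 0.48960318×0.47956567 + 0.18309841×0.36129717 = 0.353035
  M+6: 0.48960318×0.15913717 + 0.18309841×0.47956567 = 0.165722
  M+8: 0.18309841×0.15913717 = 0.029138
Scale to base peak (0.353035) = 100: 33.50 : 94.57 : 100.00 : 46.94 : 8.25

33.50 : 94.57 : 100.00 : 46.94 : 8.25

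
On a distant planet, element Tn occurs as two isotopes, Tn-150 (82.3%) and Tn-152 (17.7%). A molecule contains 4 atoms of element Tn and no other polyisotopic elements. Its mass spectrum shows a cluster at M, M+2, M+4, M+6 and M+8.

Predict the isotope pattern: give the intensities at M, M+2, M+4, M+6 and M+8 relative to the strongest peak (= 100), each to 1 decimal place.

100.0 : 86.0 : 27.8 : 4.0 : 0.2

Each Tn atom is independently Tn-150 (p = 0.823) or Tn-152 (q = 0.177); the cluster is the binomial expansion (p + q)^4.
P(M) = 0.823^4 = 0.458775
P(M+2) = 4 × 0.823^3 × 0.177^1 = 0.394669
P(M+4) = 6 × 0.823^2 × 0.177^2 = 0.127320
P(M+6) = 4 × 0.823^1 × 0.177^3 = 0.018255
P(M+8) = 0.177^4 = 0.000982
The M peak is largest (0.458775); scaling to 100 gives 100.0 : 86.0 : 27.8 : 4.0 : 0.2.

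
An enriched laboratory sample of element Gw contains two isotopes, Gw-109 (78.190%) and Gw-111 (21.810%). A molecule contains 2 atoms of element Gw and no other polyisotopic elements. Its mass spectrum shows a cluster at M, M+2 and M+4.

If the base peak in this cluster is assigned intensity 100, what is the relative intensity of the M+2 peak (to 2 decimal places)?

Term probabilities: M 0.6114, M+2 0.3411, M+4 0.0476. Base peak = M.
P(M) = C(2,0) × 0.78190^2 × 0.21810^0 = 1 × 0.61136761 × 1.0000 = 0.611368 (base)
P(M+2) = C(2,1) × 0.78190^1 × 0.21810^1 = 2 × 0.7819 × 0.2181 = 0.341065
Relative intensity = 0.341065 / 0.611368 × 100 = 55.79

55.79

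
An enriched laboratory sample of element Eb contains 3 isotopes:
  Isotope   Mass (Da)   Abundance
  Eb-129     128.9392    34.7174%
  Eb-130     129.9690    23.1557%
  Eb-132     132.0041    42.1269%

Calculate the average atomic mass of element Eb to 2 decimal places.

The abundance-weighted mean is 0.347174 × 128.9392 + 0.231557 × 129.9690 + 0.421269 × 132.0041
= 44.76434 + 30.09523 + 55.60924 = 130.46881 Da

130.47 Da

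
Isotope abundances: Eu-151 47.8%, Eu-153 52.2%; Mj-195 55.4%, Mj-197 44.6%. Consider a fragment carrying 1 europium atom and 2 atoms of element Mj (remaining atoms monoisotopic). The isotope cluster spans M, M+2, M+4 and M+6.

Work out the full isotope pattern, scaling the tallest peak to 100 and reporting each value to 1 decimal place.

37.0 : 100.0 : 89.1 : 26.2

Europium pattern (n=1): 0.4780 : 0.5220
Element Mj pattern (n=2): 0.306916 : 0.494168 : 0.198916
Convolve the two distributions (both contribute in 2-u steps):
  M: 0.4780×0.306916 = 0.146706
  M+2: 0.4780×0.494168 + 0.5220×0.306916 = 0.396422
  M+4: 0.4780×0.198916 + 0.5220×0.494168 = 0.353038
  M+6: 0.5220×0.198916 = 0.103834
Scale to base peak (0.396422) = 100: 37.0 : 100.0 : 89.1 : 26.2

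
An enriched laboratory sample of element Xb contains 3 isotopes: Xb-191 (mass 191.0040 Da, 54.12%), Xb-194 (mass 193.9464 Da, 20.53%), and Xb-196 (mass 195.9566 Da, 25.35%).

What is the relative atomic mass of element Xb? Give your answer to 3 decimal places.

192.864 Da

Average mass = Σ (abundance × isotope mass) = 0.5412 × 191.0040 + 0.2053 × 193.9464 + 0.2535 × 195.9566
= 103.37136 + 39.81720 + 49.67500 = 192.86356 Da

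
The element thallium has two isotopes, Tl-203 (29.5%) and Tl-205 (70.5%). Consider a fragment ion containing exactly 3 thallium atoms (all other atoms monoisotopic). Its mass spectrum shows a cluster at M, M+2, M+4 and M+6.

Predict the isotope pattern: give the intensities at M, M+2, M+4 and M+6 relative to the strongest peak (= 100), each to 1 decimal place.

The 3 Tl atoms are independent, so intensities follow the terms of (0.295 + 0.705)^3.
P(M) = 0.295^3 = 0.025672
P(M+2) = 3 × 0.295^2 × 0.705^1 = 0.184058
P(M+4) = 3 × 0.295^1 × 0.705^2 = 0.439867
P(M+6) = 0.705^3 = 0.350403
The M+4 peak is largest (0.439867); scaling to 100 gives 5.8 : 41.8 : 100.0 : 79.7.

5.8 : 41.8 : 100.0 : 79.7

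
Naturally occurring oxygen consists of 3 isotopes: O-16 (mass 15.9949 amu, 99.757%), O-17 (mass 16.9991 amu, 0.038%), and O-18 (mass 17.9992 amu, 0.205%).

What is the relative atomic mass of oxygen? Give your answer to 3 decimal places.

15.999 amu

Ar = Σ fᵢ·mᵢ = 0.99757 × 15.9949 + 0.00038 × 16.9991 + 0.00205 × 17.9992
= 15.95603 + 0.00646 + 0.03690 = 15.99939 amu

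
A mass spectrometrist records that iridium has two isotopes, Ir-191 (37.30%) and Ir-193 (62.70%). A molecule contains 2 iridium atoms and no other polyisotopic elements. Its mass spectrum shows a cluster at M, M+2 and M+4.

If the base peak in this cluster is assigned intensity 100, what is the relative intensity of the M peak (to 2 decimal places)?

Term probabilities: M 0.1391, M+2 0.4677, M+4 0.3931. Base peak = M+2.
P(M+2) = C(2,1) × 0.3730^1 × 0.6270^1 = 2 × 0.3730 × 0.6270 = 0.467742 (base)
P(M) = C(2,0) × 0.3730^2 × 0.6270^0 = 1 × 0.139129 × 1.0000 = 0.139129
Relative intensity = 0.139129 / 0.467742 × 100 = 29.74

29.74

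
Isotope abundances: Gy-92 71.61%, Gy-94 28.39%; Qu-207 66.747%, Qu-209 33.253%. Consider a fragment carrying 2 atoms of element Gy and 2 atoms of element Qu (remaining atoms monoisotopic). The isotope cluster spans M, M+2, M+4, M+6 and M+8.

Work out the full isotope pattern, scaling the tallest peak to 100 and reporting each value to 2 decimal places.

Element Gy pattern (n=2): 0.51279921 : 0.40660158 : 0.08059921
Element Qu pattern (n=2): 0.4455162 : 0.4439076 : 0.1105762
Convolve the two distributions (both contribute in 2-u steps):
  M: 0.51279921×0.4455162 = 0.228460
  M+2: 0.51279921×0.4439076 + 0.40660158×0.4455162 = 0.408783
  M+4: 0.51279921×0.1105762 + 0.40660158×0.4439076 + 0.08059921×0.4455162 = 0.273105
  M+6: 0.40660158×0.1105762 + 0.08059921×0.4439076 = 0.080739
  M+8: 0.08059921×0.1105762 = 0.008912
Scale to base peak (0.408783) = 100: 55.89 : 100.00 : 66.81 : 19.75 : 2.18

55.89 : 100.00 : 66.81 : 19.75 : 2.18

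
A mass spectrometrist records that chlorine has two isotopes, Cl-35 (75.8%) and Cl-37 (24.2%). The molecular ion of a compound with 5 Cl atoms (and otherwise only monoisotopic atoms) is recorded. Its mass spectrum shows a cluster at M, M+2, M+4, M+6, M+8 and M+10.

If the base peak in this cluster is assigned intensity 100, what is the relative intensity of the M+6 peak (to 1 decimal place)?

20.4

Term probabilities: M 0.2502, M+2 0.3994, M+4 0.2551, M+6 0.0814, M+8 0.0130, M+10 0.0008. Base peak = M+2.
P(M+2) = C(5,1) × 0.758^4 × 0.242^1 = 5 × 0.33012379 × 0.2420 = 0.399450 (base)
P(M+6) = C(5,3) × 0.758^2 × 0.242^3 = 10 × 0.574564 × 0.01417249 = 0.081430
Relative intensity = 0.081430 / 0.399450 × 100 = 20.4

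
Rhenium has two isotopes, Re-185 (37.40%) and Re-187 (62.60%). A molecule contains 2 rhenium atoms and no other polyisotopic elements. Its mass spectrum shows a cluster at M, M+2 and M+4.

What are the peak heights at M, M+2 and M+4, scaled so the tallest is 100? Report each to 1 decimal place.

Each Re atom is independently Re-185 (p = 0.3740) or Re-187 (q = 0.6260); the cluster is the binomial expansion (p + q)^2.
P(M) = 0.3740^2 = 0.139876
P(M+2) = 2 × 0.3740^1 × 0.6260^1 = 0.468248
P(M+4) = 0.6260^2 = 0.391876
The M+2 peak is largest (0.468248); scaling to 100 gives 29.9 : 100.0 : 83.7.

29.9 : 100.0 : 83.7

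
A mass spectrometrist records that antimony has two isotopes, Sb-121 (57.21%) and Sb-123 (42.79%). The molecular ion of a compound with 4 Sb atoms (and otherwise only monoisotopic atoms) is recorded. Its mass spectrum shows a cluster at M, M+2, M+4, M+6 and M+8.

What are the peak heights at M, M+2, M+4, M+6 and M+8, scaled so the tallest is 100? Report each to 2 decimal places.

The 4 Sb atoms are independent, so intensities follow the terms of (0.5721 + 0.4279)^4.
P(M) = 0.5721^4 = 0.107124
P(M+2) = 4 × 0.5721^3 × 0.4279^1 = 0.320493
P(M+4) = 6 × 0.5721^2 × 0.4279^2 = 0.359567
P(M+6) = 4 × 0.5721^1 × 0.4279^3 = 0.179291
P(M+8) = 0.4279^4 = 0.033525
The M+4 peak is largest (0.359567); scaling to 100 gives 29.79 : 89.13 : 100.00 : 49.86 : 9.32.

29.79 : 89.13 : 100.00 : 49.86 : 9.32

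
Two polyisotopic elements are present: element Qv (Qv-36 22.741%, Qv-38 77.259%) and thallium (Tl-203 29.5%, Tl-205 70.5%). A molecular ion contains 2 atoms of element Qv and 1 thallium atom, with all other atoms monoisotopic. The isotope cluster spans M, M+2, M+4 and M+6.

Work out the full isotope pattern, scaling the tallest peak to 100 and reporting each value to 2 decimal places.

Element Qv pattern (n=2): 0.05171531 : 0.35138938 : 0.59689531
Thallium pattern (n=1): 0.2950 : 0.7050
Convolve the two distributions (both contribute in 2-u steps):
  M: 0.05171531×0.2950 = 0.015256
  M+2: 0.05171531×0.7050 + 0.35138938×0.2950 = 0.140119
  M+4: 0.35138938×0.7050 + 0.59689531×0.2950 = 0.423814
  M+6: 0.59689531×0.7050 = 0.420811
Scale to base peak (0.423814) = 100: 3.60 : 33.06 : 100.00 : 99.29

3.60 : 33.06 : 100.00 : 99.29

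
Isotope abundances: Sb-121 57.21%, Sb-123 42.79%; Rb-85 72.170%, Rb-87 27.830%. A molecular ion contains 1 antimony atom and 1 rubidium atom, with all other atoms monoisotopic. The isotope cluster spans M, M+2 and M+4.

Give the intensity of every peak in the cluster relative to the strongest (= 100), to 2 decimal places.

88.22 : 100.00 : 25.44

Antimony pattern (n=1): 0.5721 : 0.4279
Rubidium pattern (n=1): 0.7217 : 0.2783
Convolve the two distributions (both contribute in 2-u steps):
  M: 0.5721×0.7217 = 0.412885
  M+2: 0.5721×0.2783 + 0.4279×0.7217 = 0.468031
  M+4: 0.4279×0.2783 = 0.119085
Scale to base peak (0.468031) = 100: 88.22 : 100.00 : 25.44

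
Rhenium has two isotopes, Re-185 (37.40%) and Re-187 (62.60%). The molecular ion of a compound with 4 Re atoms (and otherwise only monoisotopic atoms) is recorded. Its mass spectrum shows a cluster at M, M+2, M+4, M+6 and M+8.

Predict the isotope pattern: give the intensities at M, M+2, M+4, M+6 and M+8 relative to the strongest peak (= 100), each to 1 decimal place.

5.3 : 35.7 : 89.6 : 100.0 : 41.8

The 4 Re atoms are independent, so intensities follow the terms of (0.3740 + 0.6260)^4.
P(M) = 0.3740^4 = 0.019565
P(M+2) = 4 × 0.3740^3 × 0.6260^1 = 0.130993
P(M+4) = 6 × 0.3740^2 × 0.6260^2 = 0.328884
P(M+6) = 4 × 0.3740^1 × 0.6260^3 = 0.366990
P(M+8) = 0.6260^4 = 0.153567
The M+6 peak is largest (0.366990); scaling to 100 gives 5.3 : 35.7 : 89.6 : 100.0 : 41.8.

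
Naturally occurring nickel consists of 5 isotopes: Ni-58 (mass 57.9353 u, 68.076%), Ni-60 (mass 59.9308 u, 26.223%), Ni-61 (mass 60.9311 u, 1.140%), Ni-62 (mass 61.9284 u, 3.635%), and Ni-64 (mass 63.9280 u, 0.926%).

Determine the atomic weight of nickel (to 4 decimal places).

The abundance-weighted mean is 0.68076 × 57.9353 + 0.26223 × 59.9308 + 0.01140 × 60.9311 + 0.03635 × 61.9284 + 0.00926 × 63.9280
= 39.44003 + 15.71565 + 0.69461 + 2.25110 + 0.59197 = 58.69336 u

58.6934 u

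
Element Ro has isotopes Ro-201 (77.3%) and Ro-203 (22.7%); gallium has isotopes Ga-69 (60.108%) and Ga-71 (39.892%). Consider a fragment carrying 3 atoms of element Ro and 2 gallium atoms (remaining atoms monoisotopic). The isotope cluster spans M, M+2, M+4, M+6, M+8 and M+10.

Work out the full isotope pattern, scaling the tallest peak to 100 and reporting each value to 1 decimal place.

Element Ro pattern (n=3): 0.46188992 : 0.40691725 : 0.11949575 : 0.01169708
Gallium pattern (n=2): 0.36129717 : 0.47956567 : 0.15913717
Convolve the two distributions (both contribute in 2-u steps):
  M: 0.46188992×0.36129717 = 0.166880
  M+2: 0.46188992×0.47956567 + 0.40691725×0.36129717 = 0.368525
  M+4: 0.46188992×0.15913717 + 0.40691725×0.47956567 + 0.11949575×0.36129717 = 0.311821
  M+6: 0.40691725×0.15913717 + 0.11949575×0.47956567 + 0.01169708×0.36129717 = 0.126288
  M+8: 0.11949575×0.15913717 + 0.01169708×0.47956567 = 0.024626
  M+10: 0.01169708×0.15913717 = 0.001861
Scale to base peak (0.368525) = 100: 45.3 : 100.0 : 84.6 : 34.3 : 6.7 : 0.5

45.3 : 100.0 : 84.6 : 34.3 : 6.7 : 0.5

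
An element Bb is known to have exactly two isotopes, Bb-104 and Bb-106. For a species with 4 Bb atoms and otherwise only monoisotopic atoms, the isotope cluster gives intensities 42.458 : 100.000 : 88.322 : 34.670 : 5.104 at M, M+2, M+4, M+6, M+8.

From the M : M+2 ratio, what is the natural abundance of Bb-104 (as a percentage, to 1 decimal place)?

Write p for the Bb-104 fraction. I(M+2)/I(M) = [C(4,1)·p^3·(1−p)] / p^4 = 4·(1−p)/p = 100.000/42.458 = 2.3553
(1−p)/p = 2.3553/4 = 0.5888  ⇒  p = 1/(1 + 0.5888) = 0.6294
Bb-104: 62.9%, Bb-106: 37.1%.

62.9%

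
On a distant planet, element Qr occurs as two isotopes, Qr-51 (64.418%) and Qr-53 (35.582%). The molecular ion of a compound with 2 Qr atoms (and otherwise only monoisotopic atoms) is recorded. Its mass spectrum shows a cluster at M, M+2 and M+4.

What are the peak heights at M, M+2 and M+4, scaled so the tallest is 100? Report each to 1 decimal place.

Expanding (0.64418 + 0.35582)^2:
P(M) = 0.64418^2 = 0.414968
P(M+2) = 2 × 0.64418^1 × 0.35582^1 = 0.458424
P(M+4) = 0.35582^2 = 0.126608
The M+2 peak is largest (0.458424); scaling to 100 gives 90.5 : 100.0 : 27.6.

90.5 : 100.0 : 27.6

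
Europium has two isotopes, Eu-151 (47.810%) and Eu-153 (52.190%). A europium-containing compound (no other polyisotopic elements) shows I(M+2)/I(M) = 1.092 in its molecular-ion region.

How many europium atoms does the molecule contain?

With n Eu atoms, P(M+2)/P(M) = C(n,1)·p^(n−1)q / p^n = n·q/p = n · 0.52190/0.47810.
n = 1.092 × 0.47810/0.52190 = 1.00 ≈ 1

1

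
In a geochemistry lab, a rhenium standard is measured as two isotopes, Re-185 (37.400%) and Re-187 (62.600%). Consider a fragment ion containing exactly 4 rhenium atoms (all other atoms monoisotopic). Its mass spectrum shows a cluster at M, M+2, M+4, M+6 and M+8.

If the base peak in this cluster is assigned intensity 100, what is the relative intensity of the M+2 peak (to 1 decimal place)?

35.7

Term probabilities: M 0.0196, M+2 0.1310, M+4 0.3289, M+6 0.3670, M+8 0.1536. Base peak = M+6.
P(M+6) = C(4,3) × 0.37400^1 × 0.62600^3 = 4 × 0.3740 × 0.24531438 = 0.366990 (base)
P(M+2) = C(4,1) × 0.37400^3 × 0.62600^1 = 4 × 0.05231362 × 0.6260 = 0.130993
Relative intensity = 0.130993 / 0.366990 × 100 = 35.7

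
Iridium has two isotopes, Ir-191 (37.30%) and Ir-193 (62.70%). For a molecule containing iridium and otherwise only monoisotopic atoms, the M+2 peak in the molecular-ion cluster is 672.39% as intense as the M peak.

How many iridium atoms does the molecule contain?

4

The M+2/M ratio from n Ir atoms is n · q/p = n · 0.6270/0.3730.
n = 6.7239 × 0.3730/0.6270 = 4.00 ≈ 4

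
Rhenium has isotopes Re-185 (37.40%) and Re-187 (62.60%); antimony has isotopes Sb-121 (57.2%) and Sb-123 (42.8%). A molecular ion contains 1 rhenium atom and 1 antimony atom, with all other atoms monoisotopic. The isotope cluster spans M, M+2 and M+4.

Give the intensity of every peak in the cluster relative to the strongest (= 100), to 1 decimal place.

Rhenium pattern (n=1): 0.3740 : 0.6260
Antimony pattern (n=1): 0.5720 : 0.4280
Convolve the two distributions (both contribute in 2-u steps):
  M: 0.3740×0.5720 = 0.213928
  M+2: 0.3740×0.4280 + 0.6260×0.5720 = 0.518144
  M+4: 0.6260×0.4280 = 0.267928
Scale to base peak (0.518144) = 100: 41.3 : 100.0 : 51.7

41.3 : 100.0 : 51.7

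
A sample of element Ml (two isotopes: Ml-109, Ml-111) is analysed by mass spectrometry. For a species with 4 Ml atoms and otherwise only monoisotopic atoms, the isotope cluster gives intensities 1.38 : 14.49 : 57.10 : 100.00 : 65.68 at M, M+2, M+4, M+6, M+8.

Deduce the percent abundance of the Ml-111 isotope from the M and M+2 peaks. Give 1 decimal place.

If p is the fraction of Ml that is Ml-109, then I(M+2)/I(M) = [C(4,1)·p^3·(1−p)] / p^4 = 4·(1−p)/p = 14.49/1.38 = 10.5000
(1−p)/p = 10.5000/4 = 2.6250  ⇒  p = 1/(1 + 2.6250) = 0.2759
Ml-109: 27.6%, Ml-111: 72.4%.

72.4%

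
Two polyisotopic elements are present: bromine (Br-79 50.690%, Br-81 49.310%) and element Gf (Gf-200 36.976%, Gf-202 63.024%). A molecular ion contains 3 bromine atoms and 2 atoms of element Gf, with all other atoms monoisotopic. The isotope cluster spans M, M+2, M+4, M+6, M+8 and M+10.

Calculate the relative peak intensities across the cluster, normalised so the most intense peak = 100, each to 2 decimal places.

Bromine pattern (n=3): 0.13024674 : 0.3801026 : 0.36975457 : 0.11989609
Element Gf pattern (n=2): 0.13672246 : 0.46607508 : 0.39720246
Convolve the two distributions (both contribute in 2-u steps):
  M: 0.13024674×0.13672246 = 0.017808
  M+2: 0.13024674×0.46607508 + 0.3801026×0.13672246 = 0.112673
  M+4: 0.13024674×0.39720246 + 0.3801026×0.46607508 + 0.36975457×0.13672246 = 0.279444
  M+6: 0.3801026×0.39720246 + 0.36975457×0.46607508 + 0.11989609×0.13672246 = 0.339704
  M+8: 0.36975457×0.39720246 + 0.11989609×0.46607508 = 0.202748
  M+10: 0.11989609×0.39720246 = 0.047623
Scale to base peak (0.339704) = 100: 5.24 : 33.17 : 82.26 : 100.00 : 59.68 : 14.02

5.24 : 33.17 : 82.26 : 100.00 : 59.68 : 14.02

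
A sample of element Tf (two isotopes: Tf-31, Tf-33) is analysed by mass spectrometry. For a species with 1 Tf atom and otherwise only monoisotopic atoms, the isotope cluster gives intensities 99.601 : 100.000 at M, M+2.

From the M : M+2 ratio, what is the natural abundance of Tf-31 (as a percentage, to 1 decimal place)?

49.9%

Write p for the Tf-31 fraction. I(M+2)/I(M) = [C(1,1)·p^0·(1−p)] / p^1 = 1·(1−p)/p = 100.000/99.601 = 1.0040
(1−p)/p = 1.0040/1 = 1.0040  ⇒  p = 1/(1 + 1.0040) = 0.4990
Tf-31: 49.9%, Tf-33: 50.1%.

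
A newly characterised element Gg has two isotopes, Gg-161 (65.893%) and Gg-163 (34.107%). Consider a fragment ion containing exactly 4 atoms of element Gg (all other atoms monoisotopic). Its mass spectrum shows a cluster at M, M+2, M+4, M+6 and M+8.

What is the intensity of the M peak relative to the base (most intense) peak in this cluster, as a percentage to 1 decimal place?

Binomial terms of (0.65893 + 0.34107)^4: M 0.1885, M+2 0.3903, M+4 0.3031, M+6 0.1046, M+8 0.0135 → M+2 is the base peak.
P(M+2) = C(4,1) × 0.65893^3 × 0.34107^1 = 4 × 0.28609999 × 0.34107 = 0.390320 (base)
P(M) = C(4,0) × 0.65893^4 × 0.34107^0 = 1 × 0.18851987 × 1.0000 = 0.188520
Relative intensity = 0.188520 / 0.390320 × 100 = 48.3

48.3%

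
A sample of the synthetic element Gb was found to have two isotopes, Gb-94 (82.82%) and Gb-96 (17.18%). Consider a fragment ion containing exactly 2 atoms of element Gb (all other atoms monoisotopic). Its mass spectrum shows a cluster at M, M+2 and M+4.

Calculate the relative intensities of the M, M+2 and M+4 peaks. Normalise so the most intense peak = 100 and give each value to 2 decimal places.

100.00 : 41.49 : 4.30

The 2 Gb atoms are independent, so intensities follow the terms of (0.8282 + 0.1718)^2.
P(M) = 0.8282^2 = 0.685915
P(M+2) = 2 × 0.8282^1 × 0.1718^1 = 0.284570
P(M+4) = 0.1718^2 = 0.029515
The M peak is largest (0.685915); scaling to 100 gives 100.00 : 41.49 : 4.30.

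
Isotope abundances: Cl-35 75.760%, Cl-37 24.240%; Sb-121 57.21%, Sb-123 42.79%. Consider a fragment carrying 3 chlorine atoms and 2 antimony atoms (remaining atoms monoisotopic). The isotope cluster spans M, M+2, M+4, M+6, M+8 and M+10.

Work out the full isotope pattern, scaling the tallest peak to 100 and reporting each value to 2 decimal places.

40.72 : 100.00 : 93.76 : 41.91 : 8.99 : 0.75

Chlorine pattern (n=3): 0.4348304 : 0.41738208 : 0.13354464 : 0.01424288
Antimony pattern (n=2): 0.32729841 : 0.48960318 : 0.18309841
Convolve the two distributions (both contribute in 2-u steps):
  M: 0.4348304×0.32729841 = 0.142319
  M+2: 0.4348304×0.48960318 + 0.41738208×0.32729841 = 0.349503
  M+4: 0.4348304×0.18309841 + 0.41738208×0.48960318 + 0.13354464×0.32729841 = 0.327677
  M+6: 0.41738208×0.18309841 + 0.13354464×0.48960318 + 0.01424288×0.32729841 = 0.146468
  M+8: 0.13354464×0.18309841 + 0.01424288×0.48960318 = 0.031425
  M+10: 0.01424288×0.18309841 = 0.002608
Scale to base peak (0.349503) = 100: 40.72 : 100.00 : 93.76 : 41.91 : 8.99 : 0.75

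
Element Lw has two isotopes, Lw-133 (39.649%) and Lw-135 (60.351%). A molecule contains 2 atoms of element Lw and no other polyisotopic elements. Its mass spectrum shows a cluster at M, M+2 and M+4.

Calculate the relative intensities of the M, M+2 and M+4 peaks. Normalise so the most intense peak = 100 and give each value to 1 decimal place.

32.8 : 100.0 : 76.1

Expanding (0.39649 + 0.60351)^2:
P(M) = 0.39649^2 = 0.157204
P(M+2) = 2 × 0.39649^1 × 0.60351^1 = 0.478571
P(M+4) = 0.60351^2 = 0.364224
The M+2 peak is largest (0.478571); scaling to 100 gives 32.8 : 100.0 : 76.1.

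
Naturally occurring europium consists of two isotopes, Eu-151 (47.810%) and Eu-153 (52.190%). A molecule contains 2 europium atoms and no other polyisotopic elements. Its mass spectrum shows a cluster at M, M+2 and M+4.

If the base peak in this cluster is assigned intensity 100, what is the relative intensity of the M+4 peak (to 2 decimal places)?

(0.47810 + 0.52190)^2 gives M 0.2286, M+2 0.4990, M+4 0.2724; the largest is M+2.
P(M+2) = C(2,1) × 0.47810^1 × 0.52190^1 = 2 × 0.4781 × 0.5219 = 0.499041 (base)
P(M+4) = C(2,2) × 0.47810^0 × 0.52190^2 = 1 × 1.0000 × 0.27237961 = 0.272380
Relative intensity = 0.272380 / 0.499041 × 100 = 54.58

54.58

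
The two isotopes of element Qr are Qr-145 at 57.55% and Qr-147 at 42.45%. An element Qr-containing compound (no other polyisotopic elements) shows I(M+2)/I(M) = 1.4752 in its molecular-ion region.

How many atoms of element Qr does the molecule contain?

With n Qr atoms, P(M+2)/P(M) = C(n,1)·p^(n−1)q / p^n = n·q/p = n · 0.4245/0.5755.
n = 1.4752 × 0.5755/0.4245 = 2.00 ≈ 2

2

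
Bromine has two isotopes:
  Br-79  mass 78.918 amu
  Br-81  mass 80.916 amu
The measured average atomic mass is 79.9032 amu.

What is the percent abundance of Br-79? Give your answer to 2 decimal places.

50.69%

Writing the weighted mean with unknown fraction x of Br-79:
78.918·x + 80.916·(1 − x) = 79.9032
(78.918 − 80.916)·x = 79.9032 − 80.916
x = -1.0128 / -1.998 = 0.50691 → 50.69% Br-79, 49.31% Br-81.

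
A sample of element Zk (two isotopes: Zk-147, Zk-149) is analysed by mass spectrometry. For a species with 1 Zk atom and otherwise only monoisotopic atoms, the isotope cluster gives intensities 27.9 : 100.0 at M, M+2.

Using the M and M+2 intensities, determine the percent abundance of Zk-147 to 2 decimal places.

Write p for the Zk-147 fraction. I(M+2)/I(M) = [C(1,1)·p^0·(1−p)] / p^1 = 1·(1−p)/p = 100.0/27.9 = 3.5842
(1−p)/p = 3.5842/1 = 3.5842  ⇒  p = 1/(1 + 3.5842) = 0.2181
Zk-147: 21.81%, Zk-149: 78.19%.

21.81%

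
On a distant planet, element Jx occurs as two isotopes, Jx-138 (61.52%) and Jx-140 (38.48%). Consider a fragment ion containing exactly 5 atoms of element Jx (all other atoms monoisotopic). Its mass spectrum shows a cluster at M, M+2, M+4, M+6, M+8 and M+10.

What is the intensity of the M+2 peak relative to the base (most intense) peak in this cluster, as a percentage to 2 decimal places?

79.94%

Term probabilities: M 0.0881, M+2 0.2756, M+4 0.3448, M+6 0.2156, M+8 0.0674, M+10 0.0084. Base peak = M+4.
P(M+4) = C(5,2) × 0.6152^3 × 0.3848^2 = 10 × 0.23283538 × 0.14807104 = 0.344762 (base)
P(M+2) = C(5,1) × 0.6152^4 × 0.3848^1 = 5 × 0.14324033 × 0.3848 = 0.275594
Relative intensity = 0.275594 / 0.344762 × 100 = 79.94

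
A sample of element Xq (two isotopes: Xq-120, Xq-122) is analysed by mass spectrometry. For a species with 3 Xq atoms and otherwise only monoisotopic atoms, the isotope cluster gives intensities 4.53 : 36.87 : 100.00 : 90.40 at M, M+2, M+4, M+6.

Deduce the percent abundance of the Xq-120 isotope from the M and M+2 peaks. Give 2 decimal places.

26.93%

Let p = fractional abundance of Xq-120. I(M+2)/I(M) = [C(3,1)·p^2·(1−p)] / p^3 = 3·(1−p)/p = 36.87/4.53 = 8.1391
(1−p)/p = 8.1391/3 = 2.7130  ⇒  p = 1/(1 + 2.7130) = 0.2693
Xq-120: 26.93%, Xq-122: 73.07%.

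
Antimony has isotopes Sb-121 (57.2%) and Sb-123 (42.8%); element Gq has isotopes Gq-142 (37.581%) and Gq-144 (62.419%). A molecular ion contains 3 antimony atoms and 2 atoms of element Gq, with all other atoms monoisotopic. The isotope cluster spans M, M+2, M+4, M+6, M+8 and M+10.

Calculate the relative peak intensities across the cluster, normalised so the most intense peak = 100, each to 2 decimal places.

Antimony pattern (n=3): 0.18714925 : 0.42010426 : 0.31434374 : 0.07840275
Element Gq pattern (n=2): 0.14123316 : 0.46915369 : 0.38961316
Convolve the two distributions (both contribute in 2-u steps):
  M: 0.18714925×0.14123316 = 0.026432
  M+2: 0.18714925×0.46915369 + 0.42010426×0.14123316 = 0.147134
  M+4: 0.18714925×0.38961316 + 0.42010426×0.46915369 + 0.31434374×0.14123316 = 0.314405
  M+6: 0.42010426×0.38961316 + 0.31434374×0.46915369 + 0.07840275×0.14123316 = 0.322227
  M+8: 0.31434374×0.38961316 + 0.07840275×0.46915369 = 0.159255
  M+10: 0.07840275×0.38961316 = 0.030547
Scale to base peak (0.322227) = 100: 8.20 : 45.66 : 97.57 : 100.00 : 49.42 : 9.48

8.20 : 45.66 : 97.57 : 100.00 : 49.42 : 9.48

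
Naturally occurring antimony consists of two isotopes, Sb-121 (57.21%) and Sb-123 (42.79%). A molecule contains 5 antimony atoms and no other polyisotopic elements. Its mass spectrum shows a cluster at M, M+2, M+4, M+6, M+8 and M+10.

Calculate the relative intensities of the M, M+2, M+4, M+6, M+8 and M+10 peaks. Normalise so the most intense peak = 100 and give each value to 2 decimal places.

Expanding (0.5721 + 0.4279)^5:
P(M) = 0.5721^5 = 0.061286
P(M+2) = 5 × 0.5721^4 × 0.4279^1 = 0.229192
P(M+4) = 10 × 0.5721^3 × 0.4279^2 = 0.342847
P(M+6) = 10 × 0.5721^2 × 0.4279^3 = 0.256431
P(M+8) = 5 × 0.5721^1 × 0.4279^4 = 0.095898
P(M+10) = 0.4279^5 = 0.014345
The M+4 peak is largest (0.342847); scaling to 100 gives 17.88 : 66.85 : 100.00 : 74.79 : 27.97 : 4.18.

17.88 : 66.85 : 100.00 : 74.79 : 27.97 : 4.18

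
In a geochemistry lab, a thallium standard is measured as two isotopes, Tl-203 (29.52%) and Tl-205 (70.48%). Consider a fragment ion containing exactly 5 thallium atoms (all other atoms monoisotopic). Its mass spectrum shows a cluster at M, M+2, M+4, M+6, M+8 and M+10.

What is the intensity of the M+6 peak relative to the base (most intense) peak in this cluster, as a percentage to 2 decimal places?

83.77%

Term probabilities: M 0.0022, M+2 0.0268, M+4 0.1278, M+6 0.3051, M+8 0.3642, M+10 0.1739. Base peak = M+8.
P(M+8) = C(5,4) × 0.2952^1 × 0.7048^4 = 5 × 0.2952 × 0.24675365 = 0.364208 (base)
P(M+6) = C(5,3) × 0.2952^2 × 0.7048^3 = 10 × 0.08714304 × 0.35010449 = 0.305092
Relative intensity = 0.305092 / 0.364208 × 100 = 83.77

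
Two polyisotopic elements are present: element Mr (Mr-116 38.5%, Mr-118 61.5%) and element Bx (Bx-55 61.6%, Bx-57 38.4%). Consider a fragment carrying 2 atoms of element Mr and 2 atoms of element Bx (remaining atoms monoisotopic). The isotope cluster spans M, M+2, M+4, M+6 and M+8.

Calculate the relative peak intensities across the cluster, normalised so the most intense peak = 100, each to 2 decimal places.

14.44 : 64.15 : 100.00 : 63.88 : 14.32

Element Mr pattern (n=2): 0.148225 : 0.47355 : 0.378225
Element Bx pattern (n=2): 0.379456 : 0.473088 : 0.147456
Convolve the two distributions (both contribute in 2-u steps):
  M: 0.148225×0.379456 = 0.056245
  M+2: 0.148225×0.473088 + 0.47355×0.379456 = 0.249815
  M+4: 0.148225×0.147456 + 0.47355×0.473088 + 0.378225×0.379456 = 0.389407
  M+6: 0.47355×0.147456 + 0.378225×0.473088 = 0.248761
  M+8: 0.378225×0.147456 = 0.055772
Scale to base peak (0.389407) = 100: 14.44 : 64.15 : 100.00 : 63.88 : 14.32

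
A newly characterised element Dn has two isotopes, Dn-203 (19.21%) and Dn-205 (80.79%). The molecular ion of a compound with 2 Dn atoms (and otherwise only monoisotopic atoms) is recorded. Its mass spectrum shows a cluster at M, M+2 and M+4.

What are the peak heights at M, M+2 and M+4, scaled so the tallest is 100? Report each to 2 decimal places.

5.65 : 47.56 : 100.00

Expanding (0.1921 + 0.8079)^2:
P(M) = 0.1921^2 = 0.036902
P(M+2) = 2 × 0.1921^1 × 0.8079^1 = 0.310395
P(M+4) = 0.8079^2 = 0.652702
The M+4 peak is largest (0.652702); scaling to 100 gives 5.65 : 47.56 : 100.00.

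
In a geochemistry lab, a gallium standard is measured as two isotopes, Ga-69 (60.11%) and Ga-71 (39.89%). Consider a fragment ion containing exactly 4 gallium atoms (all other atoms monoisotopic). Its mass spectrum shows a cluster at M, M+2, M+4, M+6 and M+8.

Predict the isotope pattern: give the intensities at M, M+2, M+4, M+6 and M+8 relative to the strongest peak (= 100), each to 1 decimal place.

37.7 : 100.0 : 99.5 : 44.0 : 7.3

Expanding (0.6011 + 0.3989)^4:
P(M) = 0.6011^4 = 0.130553
P(M+2) = 4 × 0.6011^3 × 0.3989^1 = 0.346549
P(M+4) = 6 × 0.6011^2 × 0.3989^2 = 0.344963
P(M+6) = 4 × 0.6011^1 × 0.3989^3 = 0.152616
P(M+8) = 0.3989^4 = 0.025320
The M+2 peak is largest (0.346549); scaling to 100 gives 37.7 : 100.0 : 99.5 : 44.0 : 7.3.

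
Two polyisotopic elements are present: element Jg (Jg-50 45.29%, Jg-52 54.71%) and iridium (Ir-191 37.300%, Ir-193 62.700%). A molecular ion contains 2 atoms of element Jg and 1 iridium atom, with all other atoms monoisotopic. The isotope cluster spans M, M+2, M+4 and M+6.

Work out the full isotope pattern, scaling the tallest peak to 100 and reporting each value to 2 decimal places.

18.11 : 74.21 : 100.00 : 44.43

Element Jg pattern (n=2): 0.20511841 : 0.49556318 : 0.29931841
Iridium pattern (n=1): 0.3730 : 0.6270
Convolve the two distributions (both contribute in 2-u steps):
  M: 0.20511841×0.3730 = 0.076509
  M+2: 0.20511841×0.6270 + 0.49556318×0.3730 = 0.313454
  M+4: 0.49556318×0.6270 + 0.29931841×0.3730 = 0.422364
  M+6: 0.29931841×0.6270 = 0.187673
Scale to base peak (0.422364) = 100: 18.11 : 74.21 : 100.00 : 44.43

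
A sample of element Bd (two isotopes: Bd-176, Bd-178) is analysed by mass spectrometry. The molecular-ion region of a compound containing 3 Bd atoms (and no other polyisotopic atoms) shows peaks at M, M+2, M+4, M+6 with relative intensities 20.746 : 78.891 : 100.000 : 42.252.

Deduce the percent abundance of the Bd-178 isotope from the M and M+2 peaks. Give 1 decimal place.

Write p for the Bd-176 fraction. I(M+2)/I(M) = [C(3,1)·p^2·(1−p)] / p^3 = 3·(1−p)/p = 78.891/20.746 = 3.8027
(1−p)/p = 3.8027/3 = 1.2676  ⇒  p = 1/(1 + 1.2676) = 0.4410
Bd-176: 44.1%, Bd-178: 55.9%.

55.9%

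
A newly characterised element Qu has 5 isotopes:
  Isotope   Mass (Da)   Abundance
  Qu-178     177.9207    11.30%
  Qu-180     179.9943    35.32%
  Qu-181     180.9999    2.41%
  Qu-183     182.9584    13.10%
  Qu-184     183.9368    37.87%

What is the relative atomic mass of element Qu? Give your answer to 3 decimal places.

181.666 Da

Ar = Σ fᵢ·mᵢ = 0.1130 × 177.9207 + 0.3532 × 179.9943 + 0.0241 × 180.9999 + 0.1310 × 182.9584 + 0.3787 × 183.9368
= 20.10504 + 63.57399 + 4.36210 + 23.96755 + 69.65687 = 181.66555 Da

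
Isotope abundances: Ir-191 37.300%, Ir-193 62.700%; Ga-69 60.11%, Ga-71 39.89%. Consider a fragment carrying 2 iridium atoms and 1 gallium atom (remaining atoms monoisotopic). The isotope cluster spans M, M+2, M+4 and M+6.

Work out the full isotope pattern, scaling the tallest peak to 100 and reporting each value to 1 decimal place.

19.8 : 79.6 : 100.0 : 37.1

Iridium pattern (n=2): 0.139129 : 0.467742 : 0.393129
Gallium pattern (n=1): 0.6011 : 0.3989
Convolve the two distributions (both contribute in 2-u steps):
  M: 0.139129×0.6011 = 0.083630
  M+2: 0.139129×0.3989 + 0.467742×0.6011 = 0.336658
  M+4: 0.467742×0.3989 + 0.393129×0.6011 = 0.422892
  M+6: 0.393129×0.3989 = 0.156819
Scale to base peak (0.422892) = 100: 19.8 : 79.6 : 100.0 : 37.1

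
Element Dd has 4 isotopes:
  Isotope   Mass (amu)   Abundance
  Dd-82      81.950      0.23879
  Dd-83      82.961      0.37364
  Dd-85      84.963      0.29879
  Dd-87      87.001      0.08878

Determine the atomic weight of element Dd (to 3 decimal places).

The abundance-weighted mean is 0.23879 × 81.950 + 0.37364 × 82.961 + 0.29879 × 84.963 + 0.08878 × 87.001
= 19.5688 + 30.9975 + 25.3861 + 7.7239 = 83.6763 amu

83.676 amu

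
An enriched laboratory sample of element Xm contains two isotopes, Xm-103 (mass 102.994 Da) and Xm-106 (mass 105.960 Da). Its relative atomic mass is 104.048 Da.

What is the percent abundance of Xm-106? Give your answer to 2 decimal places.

Let x be the fractional abundance of Xm-103; then Xm-106 has abundance 1 − x.
102.994·x + 105.960·(1 − x) = 104.048
(102.994 − 105.960)·x = 104.048 − 105.960
x = -1.912 / -2.966 = 0.64464 → 64.46% Xm-103, 35.54% Xm-106.

35.54%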